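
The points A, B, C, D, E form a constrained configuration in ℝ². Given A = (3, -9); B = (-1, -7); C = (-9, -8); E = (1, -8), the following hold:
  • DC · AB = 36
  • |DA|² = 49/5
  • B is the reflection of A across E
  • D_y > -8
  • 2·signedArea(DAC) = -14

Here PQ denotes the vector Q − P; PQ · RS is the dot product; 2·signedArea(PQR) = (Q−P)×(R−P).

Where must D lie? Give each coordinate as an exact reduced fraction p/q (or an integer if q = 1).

D = (1/5, -38/5)

1. D_x = 1/5  [DC · AB = 36 ∩ 2·signedArea(DAC) = -14]
2. D_y = -38/5  [DC · AB = 36 ∩ 2·signedArea(DAC) = -14]
   → D = (1/5, -38/5)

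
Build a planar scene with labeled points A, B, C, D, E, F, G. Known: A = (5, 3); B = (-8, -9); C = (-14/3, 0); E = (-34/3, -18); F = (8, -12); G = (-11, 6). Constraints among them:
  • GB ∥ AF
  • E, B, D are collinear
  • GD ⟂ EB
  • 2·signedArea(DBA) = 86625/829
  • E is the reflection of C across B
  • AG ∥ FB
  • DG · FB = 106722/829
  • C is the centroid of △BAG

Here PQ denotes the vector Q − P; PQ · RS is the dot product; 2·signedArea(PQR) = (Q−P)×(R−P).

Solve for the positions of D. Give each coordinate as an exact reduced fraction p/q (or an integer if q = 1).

1. D_x = -2882/829  [E, B, D are collinear ∩ GD ⟂ EB]
2. D_y = 2664/829  [E, B, D are collinear ∩ GD ⟂ EB]
   → D = (-2882/829, 2664/829)

D = (-2882/829, 2664/829)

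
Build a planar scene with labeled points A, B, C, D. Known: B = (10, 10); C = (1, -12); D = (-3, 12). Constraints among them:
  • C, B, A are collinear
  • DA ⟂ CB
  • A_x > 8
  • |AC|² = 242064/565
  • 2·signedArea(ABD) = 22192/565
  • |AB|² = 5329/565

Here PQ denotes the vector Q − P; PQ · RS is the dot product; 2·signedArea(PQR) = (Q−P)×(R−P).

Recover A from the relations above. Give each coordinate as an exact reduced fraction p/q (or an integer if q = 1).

1. A_x = 4993/565  [C, B, A are collinear ∩ DA ⟂ CB]
2. A_y = 4044/565  [C, B, A are collinear ∩ DA ⟂ CB]
   → A = (4993/565, 4044/565)

A = (4993/565, 4044/565)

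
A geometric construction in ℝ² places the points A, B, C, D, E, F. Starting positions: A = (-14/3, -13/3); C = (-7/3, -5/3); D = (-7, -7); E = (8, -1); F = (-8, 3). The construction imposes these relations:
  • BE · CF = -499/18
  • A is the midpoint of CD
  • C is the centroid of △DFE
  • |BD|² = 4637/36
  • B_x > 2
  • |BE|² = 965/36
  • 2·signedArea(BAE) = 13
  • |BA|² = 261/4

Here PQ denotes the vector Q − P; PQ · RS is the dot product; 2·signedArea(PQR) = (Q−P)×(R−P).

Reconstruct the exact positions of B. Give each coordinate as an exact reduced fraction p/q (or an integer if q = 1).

B = (17/6, -4/3)

1. B_x = 17/6  [2·signedArea(BAE) = 13 ∩ BE · CF = -499/18]
2. B_y = -4/3  [2·signedArea(BAE) = 13 ∩ BE · CF = -499/18]
   → B = (17/6, -4/3)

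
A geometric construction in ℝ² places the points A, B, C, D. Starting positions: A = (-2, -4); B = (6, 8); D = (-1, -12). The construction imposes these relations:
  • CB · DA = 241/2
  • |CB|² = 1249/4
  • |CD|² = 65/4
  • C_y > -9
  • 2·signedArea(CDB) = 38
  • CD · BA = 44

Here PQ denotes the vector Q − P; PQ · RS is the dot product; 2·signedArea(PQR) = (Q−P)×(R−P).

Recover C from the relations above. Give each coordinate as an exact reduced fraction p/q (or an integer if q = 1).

C = (-3/2, -8)

1. C_x = -3/2  [CB · DA = 241/2 ∩ 2·signedArea(CDB) = 38]
2. C_y = -8  [CB · DA = 241/2 ∩ 2·signedArea(CDB) = 38]
   → C = (-3/2, -8)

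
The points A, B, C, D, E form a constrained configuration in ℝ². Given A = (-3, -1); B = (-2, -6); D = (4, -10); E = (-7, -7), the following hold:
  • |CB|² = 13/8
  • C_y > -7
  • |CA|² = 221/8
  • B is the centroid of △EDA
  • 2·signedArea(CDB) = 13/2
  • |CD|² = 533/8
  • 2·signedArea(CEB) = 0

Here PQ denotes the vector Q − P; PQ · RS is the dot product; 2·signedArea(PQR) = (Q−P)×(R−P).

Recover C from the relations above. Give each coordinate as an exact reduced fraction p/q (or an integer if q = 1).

1. C_x = -13/4  [2·signedArea(CEB) = 0 ∩ 2·signedArea(CDB) = 13/2]
2. C_y = -25/4  [2·signedArea(CEB) = 0 ∩ 2·signedArea(CDB) = 13/2]
   → C = (-13/4, -25/4)

C = (-13/4, -25/4)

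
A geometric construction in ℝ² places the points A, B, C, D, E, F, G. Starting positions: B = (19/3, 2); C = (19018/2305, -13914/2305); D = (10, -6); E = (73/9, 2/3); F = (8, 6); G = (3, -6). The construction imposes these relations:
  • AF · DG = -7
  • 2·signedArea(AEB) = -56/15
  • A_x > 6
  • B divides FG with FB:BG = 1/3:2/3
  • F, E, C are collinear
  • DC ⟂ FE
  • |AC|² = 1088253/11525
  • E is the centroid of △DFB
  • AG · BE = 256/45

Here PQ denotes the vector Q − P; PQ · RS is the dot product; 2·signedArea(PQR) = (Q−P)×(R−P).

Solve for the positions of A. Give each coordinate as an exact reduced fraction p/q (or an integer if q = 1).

A = (7, 18/5)

1. A_x = 7  [AF · DG = -7 ∩ AG · BE = 256/45]
2. A_y = 18/5  [AF · DG = -7 ∩ AG · BE = 256/45]
   → A = (7, 18/5)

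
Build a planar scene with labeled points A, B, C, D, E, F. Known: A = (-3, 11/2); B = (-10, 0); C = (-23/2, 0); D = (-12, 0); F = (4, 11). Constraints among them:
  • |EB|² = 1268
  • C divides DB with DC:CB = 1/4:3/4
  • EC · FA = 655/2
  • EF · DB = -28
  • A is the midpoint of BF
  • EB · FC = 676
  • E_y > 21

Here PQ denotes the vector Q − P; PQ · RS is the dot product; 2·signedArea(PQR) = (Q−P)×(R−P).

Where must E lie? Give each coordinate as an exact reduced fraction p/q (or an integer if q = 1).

E = (18, 22)

1. E_x = 18  [EC · FA = 655/2 ∩ EB · FC = 676]
2. E_y = 22  [EC · FA = 655/2 ∩ EB · FC = 676]
   → E = (18, 22)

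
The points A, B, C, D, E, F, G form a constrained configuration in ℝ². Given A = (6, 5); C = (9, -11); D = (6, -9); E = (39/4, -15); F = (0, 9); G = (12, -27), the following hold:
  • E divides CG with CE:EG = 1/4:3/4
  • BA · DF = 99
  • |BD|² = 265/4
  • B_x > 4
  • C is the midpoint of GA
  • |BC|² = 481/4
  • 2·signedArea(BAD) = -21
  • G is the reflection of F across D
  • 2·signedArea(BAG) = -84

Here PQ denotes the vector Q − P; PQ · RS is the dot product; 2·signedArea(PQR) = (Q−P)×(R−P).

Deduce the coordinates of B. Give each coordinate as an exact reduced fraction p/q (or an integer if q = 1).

1. B_x = 9/2  [2·signedArea(BAG) = -84 ∩ BA · DF = 99]
2. B_y = -1  [2·signedArea(BAG) = -84 ∩ BA · DF = 99]
   → B = (9/2, -1)

B = (9/2, -1)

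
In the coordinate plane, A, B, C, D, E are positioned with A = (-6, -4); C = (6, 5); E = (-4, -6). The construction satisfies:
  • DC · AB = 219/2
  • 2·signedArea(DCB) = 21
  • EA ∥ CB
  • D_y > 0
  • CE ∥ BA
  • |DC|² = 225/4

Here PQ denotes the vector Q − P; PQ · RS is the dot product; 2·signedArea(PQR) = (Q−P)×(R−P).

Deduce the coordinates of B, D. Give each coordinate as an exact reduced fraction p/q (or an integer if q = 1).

1. B_x = 4  [CE ∥ BA ∩ EA ∥ CB]
2. B_y = 7  [CE ∥ BA ∩ EA ∥ CB]
   → B = (4, 7)
3. D_x = 0  [2·signedArea(DCB) = 21 ∩ DC · AB = 219/2]
4. D_y = 1/2  [2·signedArea(DCB) = 21 ∩ DC · AB = 219/2]
   → D = (0, 1/2)

B = (4, 7)
D = (0, 1/2)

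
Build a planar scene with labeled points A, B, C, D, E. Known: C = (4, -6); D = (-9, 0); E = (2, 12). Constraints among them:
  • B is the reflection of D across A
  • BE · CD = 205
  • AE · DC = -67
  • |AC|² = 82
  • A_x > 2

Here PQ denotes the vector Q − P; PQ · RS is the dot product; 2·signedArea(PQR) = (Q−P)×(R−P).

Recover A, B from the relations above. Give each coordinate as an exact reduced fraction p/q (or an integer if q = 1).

1. A_x = 3  [line -13·x + 6·y + 21 = 0 ∩ |AC|² = 82]
2. A_y = 3  [line -13·x + 6·y + 21 = 0 ∩ |AC|² = 82]
   → A = (3, 3)
3. B_x = 15  [B is the reflection of D across A]
4. B_y = 6  [B is the reflection of D across A]
   → B = (15, 6)

A = (3, 3)
B = (15, 6)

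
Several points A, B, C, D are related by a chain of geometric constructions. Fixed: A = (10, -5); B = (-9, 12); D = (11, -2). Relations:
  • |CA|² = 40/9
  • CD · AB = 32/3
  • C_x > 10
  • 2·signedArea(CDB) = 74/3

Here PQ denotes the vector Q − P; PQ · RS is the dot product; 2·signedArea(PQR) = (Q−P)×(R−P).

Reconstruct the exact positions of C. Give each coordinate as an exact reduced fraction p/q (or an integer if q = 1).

1. C_x = 32/3  [CD · AB = 32/3 ∩ 2·signedArea(CDB) = 74/3]
2. C_y = -3  [CD · AB = 32/3 ∩ 2·signedArea(CDB) = 74/3]
   → C = (32/3, -3)

C = (32/3, -3)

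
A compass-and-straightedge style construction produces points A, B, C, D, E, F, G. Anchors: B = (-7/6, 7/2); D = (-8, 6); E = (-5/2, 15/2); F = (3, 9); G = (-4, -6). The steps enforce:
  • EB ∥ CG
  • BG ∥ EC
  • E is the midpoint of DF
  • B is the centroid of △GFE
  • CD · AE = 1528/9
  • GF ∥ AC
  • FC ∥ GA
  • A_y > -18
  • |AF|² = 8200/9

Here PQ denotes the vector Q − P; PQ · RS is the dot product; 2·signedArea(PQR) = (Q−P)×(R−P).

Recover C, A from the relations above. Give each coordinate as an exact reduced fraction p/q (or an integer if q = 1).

A = (-37/3, -17)
C = (-16/3, -2)

1. C_x = -16/3  [EB ∥ CG ∩ BG ∥ EC]
2. C_y = -2  [EB ∥ CG ∩ BG ∥ EC]
   → C = (-16/3, -2)
3. A_x = -37/3  [GF ∥ AC ∩ FC ∥ GA]
4. A_y = -17  [GF ∥ AC ∩ FC ∥ GA]
   → A = (-37/3, -17)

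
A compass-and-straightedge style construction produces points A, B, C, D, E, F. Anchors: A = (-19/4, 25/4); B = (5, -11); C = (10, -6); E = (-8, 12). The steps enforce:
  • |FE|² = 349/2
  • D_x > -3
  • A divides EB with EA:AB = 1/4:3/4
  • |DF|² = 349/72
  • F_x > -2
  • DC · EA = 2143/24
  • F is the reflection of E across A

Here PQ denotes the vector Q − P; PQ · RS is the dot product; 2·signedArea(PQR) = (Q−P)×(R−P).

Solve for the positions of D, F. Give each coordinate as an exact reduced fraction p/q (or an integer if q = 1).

1. F_x = -3/2  [F is the reflection of E across A]
2. F_y = 1/2  [F is the reflection of E across A]
   → F = (-3/2, 1/2)
3. D_x = -31/12  [line -13/4·x + 23/4·y + -535/24 = 0 ∩ |DF|² = 349/72]
4. D_y = 29/12  [line -13/4·x + 23/4·y + -535/24 = 0 ∩ |DF|² = 349/72]
   → D = (-31/12, 29/12)

D = (-31/12, 29/12)
F = (-3/2, 1/2)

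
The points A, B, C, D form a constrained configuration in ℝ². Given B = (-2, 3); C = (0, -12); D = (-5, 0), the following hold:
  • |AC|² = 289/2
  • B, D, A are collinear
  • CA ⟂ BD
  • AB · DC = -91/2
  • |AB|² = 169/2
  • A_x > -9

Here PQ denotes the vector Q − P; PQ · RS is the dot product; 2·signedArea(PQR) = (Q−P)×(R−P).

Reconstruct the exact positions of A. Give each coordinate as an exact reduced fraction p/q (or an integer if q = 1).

1. A_x = -17/2  [B, D, A are collinear ∩ CA ⟂ BD]
2. A_y = -7/2  [B, D, A are collinear ∩ CA ⟂ BD]
   → A = (-17/2, -7/2)

A = (-17/2, -7/2)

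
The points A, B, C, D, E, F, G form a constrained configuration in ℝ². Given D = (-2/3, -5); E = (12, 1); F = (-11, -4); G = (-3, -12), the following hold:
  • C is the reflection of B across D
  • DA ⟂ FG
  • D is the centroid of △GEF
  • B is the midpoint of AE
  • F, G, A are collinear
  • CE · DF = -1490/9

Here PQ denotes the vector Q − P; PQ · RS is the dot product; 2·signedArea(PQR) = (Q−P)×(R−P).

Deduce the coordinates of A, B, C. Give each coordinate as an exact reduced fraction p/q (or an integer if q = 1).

A = (-16/3, -29/3)
B = (10/3, -13/3)
C = (-14/3, -17/3)

1. A_x = -16/3  [F, G, A are collinear ∩ DA ⟂ FG]
2. A_y = -29/3  [F, G, A are collinear ∩ DA ⟂ FG]
   → A = (-16/3, -29/3)
3. B_x = 10/3  [B is the midpoint of AE]
4. B_y = -13/3  [B is the midpoint of AE]
   → B = (10/3, -13/3)
5. C_x = -14/3  [C is the reflection of B across D]
6. C_y = -17/3  [C is the reflection of B across D]
   → C = (-14/3, -17/3)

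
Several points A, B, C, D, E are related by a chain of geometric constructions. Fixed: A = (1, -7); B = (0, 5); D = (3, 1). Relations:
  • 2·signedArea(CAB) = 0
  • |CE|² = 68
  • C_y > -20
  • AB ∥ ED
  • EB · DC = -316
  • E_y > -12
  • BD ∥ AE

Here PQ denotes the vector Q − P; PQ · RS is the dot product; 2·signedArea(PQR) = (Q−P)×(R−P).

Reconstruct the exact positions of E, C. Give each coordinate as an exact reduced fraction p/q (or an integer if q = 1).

C = (2, -19)
E = (4, -11)

1. E_x = 4  [AB ∥ ED ∩ BD ∥ AE]
2. E_y = -11  [AB ∥ ED ∩ BD ∥ AE]
   → E = (4, -11)
3. C_x = 2  [2·signedArea(CAB) = 0 ∩ EB · DC = -316]
4. C_y = -19  [2·signedArea(CAB) = 0 ∩ EB · DC = -316]
   → C = (2, -19)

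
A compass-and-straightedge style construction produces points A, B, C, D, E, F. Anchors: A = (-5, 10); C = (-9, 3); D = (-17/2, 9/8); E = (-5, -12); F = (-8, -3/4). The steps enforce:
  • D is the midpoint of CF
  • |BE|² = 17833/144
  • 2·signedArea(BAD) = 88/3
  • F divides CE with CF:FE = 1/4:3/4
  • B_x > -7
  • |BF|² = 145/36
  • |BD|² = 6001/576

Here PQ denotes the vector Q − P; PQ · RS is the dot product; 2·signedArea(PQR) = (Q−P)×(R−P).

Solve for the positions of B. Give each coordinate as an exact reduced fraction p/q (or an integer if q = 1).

B = (-6, -11/12)

1. B_x = -6  [line 71/8·x + -7/2·y + 1201/24 = 0 ∩ |BE|² = 17833/144]
2. B_y = -11/12  [line 71/8·x + -7/2·y + 1201/24 = 0 ∩ |BE|² = 17833/144]
   → B = (-6, -11/12)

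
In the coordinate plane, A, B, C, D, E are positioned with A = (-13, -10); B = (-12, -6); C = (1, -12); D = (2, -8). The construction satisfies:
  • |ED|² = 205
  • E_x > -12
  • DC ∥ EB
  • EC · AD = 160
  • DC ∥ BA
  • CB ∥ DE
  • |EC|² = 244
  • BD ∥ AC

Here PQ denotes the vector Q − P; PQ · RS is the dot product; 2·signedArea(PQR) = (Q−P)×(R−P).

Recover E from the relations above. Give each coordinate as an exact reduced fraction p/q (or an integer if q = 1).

1. E_x = -11  [DC ∥ EB ∩ CB ∥ DE]
2. E_y = -2  [DC ∥ EB ∩ CB ∥ DE]
   → E = (-11, -2)

E = (-11, -2)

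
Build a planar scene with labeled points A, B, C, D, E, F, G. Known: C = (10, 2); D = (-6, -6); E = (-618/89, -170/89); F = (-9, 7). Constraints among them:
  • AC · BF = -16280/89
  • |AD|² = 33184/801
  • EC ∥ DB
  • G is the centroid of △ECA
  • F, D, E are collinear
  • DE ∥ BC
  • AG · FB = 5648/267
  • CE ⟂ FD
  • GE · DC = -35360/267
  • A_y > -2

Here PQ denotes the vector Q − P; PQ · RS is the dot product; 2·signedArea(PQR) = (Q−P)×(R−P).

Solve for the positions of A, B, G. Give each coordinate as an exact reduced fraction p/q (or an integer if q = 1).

A = (-262/267, -526/267)
B = (974/89, -186/89)
G = (554/801, -502/801)

1. B_x = 974/89  [DE ∥ BC ∩ EC ∥ DB]
2. B_y = -186/89  [DE ∥ BC ∩ EC ∥ DB]
   → B = (974/89, -186/89)
3. A_x = -262/267  [line 1775/89·x + -809/89·y + 148/89 = 0 ∩ |AD|² = 33184/801]
4. A_y = -526/267  [line 1775/89·x + -809/89·y + 148/89 = 0 ∩ |AD|² = 33184/801]
   → A = (-262/267, -526/267)
5. G_x = 554/801  [AG · FB = 5648/267 ∩ G is the centroid of △ECA]
6. G_y = -502/801  [AG · FB = 5648/267 ∩ G is the centroid of △ECA]
   → G = (554/801, -502/801)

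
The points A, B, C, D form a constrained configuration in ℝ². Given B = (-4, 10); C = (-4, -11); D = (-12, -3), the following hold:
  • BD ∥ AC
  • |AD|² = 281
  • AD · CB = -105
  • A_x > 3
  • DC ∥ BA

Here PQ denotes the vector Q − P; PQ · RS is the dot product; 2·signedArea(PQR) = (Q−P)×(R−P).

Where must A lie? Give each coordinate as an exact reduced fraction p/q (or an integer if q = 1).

A = (4, 2)

1. A_x = 4  [BD ∥ AC ∩ DC ∥ BA]
2. A_y = 2  [BD ∥ AC ∩ DC ∥ BA]
   → A = (4, 2)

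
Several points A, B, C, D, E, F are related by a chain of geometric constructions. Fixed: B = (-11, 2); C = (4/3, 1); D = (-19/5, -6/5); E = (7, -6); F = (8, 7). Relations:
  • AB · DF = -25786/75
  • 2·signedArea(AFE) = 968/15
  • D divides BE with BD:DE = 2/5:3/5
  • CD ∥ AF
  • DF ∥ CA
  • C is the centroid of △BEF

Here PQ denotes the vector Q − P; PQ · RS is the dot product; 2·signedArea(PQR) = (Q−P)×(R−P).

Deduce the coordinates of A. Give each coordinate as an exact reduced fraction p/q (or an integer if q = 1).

1. A_x = 197/15  [CD ∥ AF ∩ DF ∥ CA]
2. A_y = 46/5  [CD ∥ AF ∩ DF ∥ CA]
   → A = (197/15, 46/5)

A = (197/15, 46/5)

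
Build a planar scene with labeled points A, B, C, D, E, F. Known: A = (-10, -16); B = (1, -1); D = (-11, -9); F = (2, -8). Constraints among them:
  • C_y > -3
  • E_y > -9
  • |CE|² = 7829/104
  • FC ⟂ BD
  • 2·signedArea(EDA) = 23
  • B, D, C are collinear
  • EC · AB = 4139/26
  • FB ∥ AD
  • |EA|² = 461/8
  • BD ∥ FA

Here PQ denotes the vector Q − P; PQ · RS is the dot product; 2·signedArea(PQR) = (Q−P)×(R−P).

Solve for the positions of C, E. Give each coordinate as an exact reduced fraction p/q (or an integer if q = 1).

1. C_x = -20/13  [B, D, C are collinear ∩ FC ⟂ BD]
2. C_y = -35/13  [B, D, C are collinear ∩ FC ⟂ BD]
   → C = (-20/13, -35/13)
3. E_x = -31/4  [EC · AB = 4139/26 ∩ 2·signedArea(EDA) = 23]
4. E_y = -35/4  [EC · AB = 4139/26 ∩ 2·signedArea(EDA) = 23]
   → E = (-31/4, -35/4)

C = (-20/13, -35/13)
E = (-31/4, -35/4)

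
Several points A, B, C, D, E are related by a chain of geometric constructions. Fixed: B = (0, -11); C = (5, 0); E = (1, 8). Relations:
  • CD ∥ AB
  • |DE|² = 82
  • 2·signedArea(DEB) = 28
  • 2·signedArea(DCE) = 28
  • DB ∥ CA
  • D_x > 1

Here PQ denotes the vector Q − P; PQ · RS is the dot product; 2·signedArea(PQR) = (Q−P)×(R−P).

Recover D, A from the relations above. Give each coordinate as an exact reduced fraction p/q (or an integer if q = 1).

A = (3, -10)
D = (2, -1)

1. D_x = 2  [2·signedArea(DEB) = 28 ∩ 2·signedArea(DCE) = 28]
2. D_y = -1  [2·signedArea(DEB) = 28 ∩ 2·signedArea(DCE) = 28]
   → D = (2, -1)
3. A_x = 3  [CD ∥ AB ∩ DB ∥ CA]
4. A_y = -10  [CD ∥ AB ∩ DB ∥ CA]
   → A = (3, -10)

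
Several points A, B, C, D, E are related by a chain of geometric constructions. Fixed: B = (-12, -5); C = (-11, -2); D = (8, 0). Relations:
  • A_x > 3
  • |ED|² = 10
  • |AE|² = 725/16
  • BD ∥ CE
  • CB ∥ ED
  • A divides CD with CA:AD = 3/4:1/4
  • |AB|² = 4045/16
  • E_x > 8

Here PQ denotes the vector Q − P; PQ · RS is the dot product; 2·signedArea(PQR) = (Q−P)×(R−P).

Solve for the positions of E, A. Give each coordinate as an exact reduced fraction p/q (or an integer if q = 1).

A = (13/4, -1/2)
E = (9, 3)

1. E_x = 9  [CB ∥ ED ∩ BD ∥ CE]
2. E_y = 3  [CB ∥ ED ∩ BD ∥ CE]
   → E = (9, 3)
3. A_x = 13/4  [A divides CD with CA:AD = 3/4:1/4]
4. A_y = -1/2  [A divides CD with CA:AD = 3/4:1/4]
   → A = (13/4, -1/2)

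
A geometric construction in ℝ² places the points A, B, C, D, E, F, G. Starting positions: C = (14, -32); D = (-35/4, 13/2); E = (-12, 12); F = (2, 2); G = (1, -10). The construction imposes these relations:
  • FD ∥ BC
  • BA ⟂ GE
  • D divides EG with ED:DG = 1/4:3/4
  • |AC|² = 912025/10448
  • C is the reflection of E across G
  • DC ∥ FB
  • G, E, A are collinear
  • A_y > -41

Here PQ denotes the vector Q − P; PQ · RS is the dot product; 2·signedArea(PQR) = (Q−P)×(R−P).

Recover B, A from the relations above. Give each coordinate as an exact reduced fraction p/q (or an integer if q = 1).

1. B_x = 99/4  [FD ∥ BC ∩ DC ∥ FB]
2. B_y = -73/2  [FD ∥ BC ∩ DC ∥ FB]
   → B = (99/4, -73/2)
3. A_x = 48983/2612  [G, E, A are collinear ∩ BA ⟂ GE]
4. A_y = -52297/1306  [G, E, A are collinear ∩ BA ⟂ GE]
   → A = (48983/2612, -52297/1306)

A = (48983/2612, -52297/1306)
B = (99/4, -73/2)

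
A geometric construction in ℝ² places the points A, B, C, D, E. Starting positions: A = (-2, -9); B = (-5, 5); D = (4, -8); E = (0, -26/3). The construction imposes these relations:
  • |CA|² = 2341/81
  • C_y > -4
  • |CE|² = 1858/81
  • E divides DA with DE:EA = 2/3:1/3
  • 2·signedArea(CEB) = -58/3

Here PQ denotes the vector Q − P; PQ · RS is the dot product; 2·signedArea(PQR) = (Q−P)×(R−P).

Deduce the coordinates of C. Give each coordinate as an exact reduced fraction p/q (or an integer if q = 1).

1. C_x = -1/3  [line -41/3·x + -5·y + -24 = 0 ∩ |CA|² = 2341/81]
2. C_y = -35/9  [line -41/3·x + -5·y + -24 = 0 ∩ |CA|² = 2341/81]
   → C = (-1/3, -35/9)

C = (-1/3, -35/9)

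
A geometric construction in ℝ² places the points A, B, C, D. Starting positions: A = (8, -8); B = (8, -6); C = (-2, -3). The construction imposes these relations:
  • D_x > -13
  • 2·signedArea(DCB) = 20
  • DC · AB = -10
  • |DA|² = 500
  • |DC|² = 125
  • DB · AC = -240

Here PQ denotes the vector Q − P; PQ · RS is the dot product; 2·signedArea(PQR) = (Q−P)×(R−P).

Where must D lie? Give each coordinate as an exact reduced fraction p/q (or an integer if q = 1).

D = (-12, 2)

1. D_x = -12  [DC · AB = -10 ∩ 2·signedArea(DCB) = 20]
2. D_y = 2  [DC · AB = -10 ∩ 2·signedArea(DCB) = 20]
   → D = (-12, 2)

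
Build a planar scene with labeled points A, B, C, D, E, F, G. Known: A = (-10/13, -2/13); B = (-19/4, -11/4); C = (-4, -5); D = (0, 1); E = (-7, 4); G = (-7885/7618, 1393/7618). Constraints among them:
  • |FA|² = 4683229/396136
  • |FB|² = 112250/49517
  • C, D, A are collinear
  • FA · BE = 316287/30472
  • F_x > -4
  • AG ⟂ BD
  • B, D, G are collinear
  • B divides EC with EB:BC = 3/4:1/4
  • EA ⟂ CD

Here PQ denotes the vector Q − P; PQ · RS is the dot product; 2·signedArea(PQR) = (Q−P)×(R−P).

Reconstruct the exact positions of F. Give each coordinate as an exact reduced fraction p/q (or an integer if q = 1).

1. F_x = -49695/15236  [line 9/4·x + -27/4·y + -22707/2344 = 0 ∩ |FB|² = 112250/49517]
2. F_y = -38431/15236  [line 9/4·x + -27/4·y + -22707/2344 = 0 ∩ |FB|² = 112250/49517]
   → F = (-49695/15236, -38431/15236)

F = (-49695/15236, -38431/15236)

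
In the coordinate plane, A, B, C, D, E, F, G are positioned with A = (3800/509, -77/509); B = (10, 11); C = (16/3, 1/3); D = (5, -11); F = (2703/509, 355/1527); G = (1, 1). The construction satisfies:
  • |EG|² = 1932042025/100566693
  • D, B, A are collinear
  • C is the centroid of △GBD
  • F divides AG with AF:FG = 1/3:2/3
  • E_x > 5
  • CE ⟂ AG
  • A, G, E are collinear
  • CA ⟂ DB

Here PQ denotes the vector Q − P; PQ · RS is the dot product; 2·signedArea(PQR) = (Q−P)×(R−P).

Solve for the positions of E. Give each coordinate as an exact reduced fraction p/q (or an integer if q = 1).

E = (59392712/11174077, 7764601/33522231)

1. E_x = 59392712/11174077  [A, G, E are collinear ∩ CE ⟂ AG]
2. E_y = 7764601/33522231  [A, G, E are collinear ∩ CE ⟂ AG]
   → E = (59392712/11174077, 7764601/33522231)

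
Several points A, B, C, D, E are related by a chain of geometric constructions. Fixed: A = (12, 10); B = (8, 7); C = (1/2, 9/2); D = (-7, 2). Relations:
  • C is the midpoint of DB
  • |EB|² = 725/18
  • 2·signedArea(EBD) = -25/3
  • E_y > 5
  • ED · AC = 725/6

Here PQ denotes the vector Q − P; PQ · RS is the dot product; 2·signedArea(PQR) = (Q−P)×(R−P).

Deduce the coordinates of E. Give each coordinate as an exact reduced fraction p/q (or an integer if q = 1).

1. E_x = 11/6  [2·signedArea(EBD) = -25/3 ∩ ED · AC = 725/6]
2. E_y = 11/2  [2·signedArea(EBD) = -25/3 ∩ ED · AC = 725/6]
   → E = (11/6, 11/2)

E = (11/6, 11/2)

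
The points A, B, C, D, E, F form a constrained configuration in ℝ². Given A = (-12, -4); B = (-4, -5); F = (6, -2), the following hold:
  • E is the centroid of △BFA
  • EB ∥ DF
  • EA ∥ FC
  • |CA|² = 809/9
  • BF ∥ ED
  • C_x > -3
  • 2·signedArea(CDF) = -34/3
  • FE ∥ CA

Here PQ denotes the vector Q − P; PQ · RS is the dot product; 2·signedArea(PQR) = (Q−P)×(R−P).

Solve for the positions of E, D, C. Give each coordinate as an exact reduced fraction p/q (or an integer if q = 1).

C = (-8/3, -7/3)
D = (20/3, -2/3)
E = (-10/3, -11/3)

1. E_x = -10/3  [E is the centroid of △BFA]
2. E_y = -11/3  [E is the centroid of △BFA]
   → E = (-10/3, -11/3)
3. D_x = 20/3  [EB ∥ DF ∩ BF ∥ ED]
4. D_y = -2/3  [EB ∥ DF ∩ BF ∥ ED]
   → D = (20/3, -2/3)
5. C_x = -8/3  [FE ∥ CA ∩ EA ∥ FC]
6. C_y = -7/3  [FE ∥ CA ∩ EA ∥ FC]
   → C = (-8/3, -7/3)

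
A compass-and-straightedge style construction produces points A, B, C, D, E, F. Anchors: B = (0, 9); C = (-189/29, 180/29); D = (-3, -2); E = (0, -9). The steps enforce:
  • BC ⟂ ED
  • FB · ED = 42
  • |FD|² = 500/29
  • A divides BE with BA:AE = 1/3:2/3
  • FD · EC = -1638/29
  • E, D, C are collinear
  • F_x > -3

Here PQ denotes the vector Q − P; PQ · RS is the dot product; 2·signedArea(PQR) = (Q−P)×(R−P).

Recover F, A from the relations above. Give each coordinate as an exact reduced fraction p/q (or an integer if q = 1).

A = (0, 3)
F = (-63/29, 60/29)

1. F_x = -63/29  [line 189/29·x + -441/29·y + 1323/29 = 0 ∩ |FD|² = 500/29]
2. F_y = 60/29  [line 189/29·x + -441/29·y + 1323/29 = 0 ∩ |FD|² = 500/29]
   → F = (-63/29, 60/29)
3. A_x = 0  [A divides BE with BA:AE = 1/3:2/3]
4. A_y = 3  [A divides BE with BA:AE = 1/3:2/3]
   → A = (0, 3)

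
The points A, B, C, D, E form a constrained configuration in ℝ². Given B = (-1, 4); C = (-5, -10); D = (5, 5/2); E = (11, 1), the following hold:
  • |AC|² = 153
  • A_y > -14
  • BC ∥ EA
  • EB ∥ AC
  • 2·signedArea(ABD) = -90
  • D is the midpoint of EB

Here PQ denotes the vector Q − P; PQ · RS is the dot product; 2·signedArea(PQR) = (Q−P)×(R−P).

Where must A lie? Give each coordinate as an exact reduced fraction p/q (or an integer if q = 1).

A = (7, -13)

1. A_x = 7  [EB ∥ AC ∩ BC ∥ EA]
2. A_y = -13  [EB ∥ AC ∩ BC ∥ EA]
   → A = (7, -13)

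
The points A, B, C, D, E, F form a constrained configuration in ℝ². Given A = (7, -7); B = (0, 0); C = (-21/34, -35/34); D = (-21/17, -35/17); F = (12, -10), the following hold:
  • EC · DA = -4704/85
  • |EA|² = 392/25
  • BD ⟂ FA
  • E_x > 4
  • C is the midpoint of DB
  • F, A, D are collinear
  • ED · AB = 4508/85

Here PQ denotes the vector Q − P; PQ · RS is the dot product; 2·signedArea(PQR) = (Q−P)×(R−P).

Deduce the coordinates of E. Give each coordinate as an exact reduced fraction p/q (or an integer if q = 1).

E = (21/5, -21/5)

1. E_x = 21/5  [ED · AB = 4508/85 ∩ EC · DA = -4704/85]
2. E_y = -21/5  [ED · AB = 4508/85 ∩ EC · DA = -4704/85]
   → E = (21/5, -21/5)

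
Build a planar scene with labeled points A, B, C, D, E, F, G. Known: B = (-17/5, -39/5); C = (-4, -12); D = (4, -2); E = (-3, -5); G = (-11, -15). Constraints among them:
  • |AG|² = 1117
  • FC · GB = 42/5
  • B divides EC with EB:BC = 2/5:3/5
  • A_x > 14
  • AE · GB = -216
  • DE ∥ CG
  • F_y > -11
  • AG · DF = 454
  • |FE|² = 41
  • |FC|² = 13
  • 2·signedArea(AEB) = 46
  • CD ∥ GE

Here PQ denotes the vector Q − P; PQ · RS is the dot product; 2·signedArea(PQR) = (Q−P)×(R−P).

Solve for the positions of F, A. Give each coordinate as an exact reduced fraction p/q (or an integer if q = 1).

A = (15, 6)
F = (-7, -10)

1. F_x = -7  [line -38/5·x + -36/5·y + -626/5 = 0 ∩ |FC|² = 13]
2. F_y = -10  [line -38/5·x + -36/5·y + -626/5 = 0 ∩ |FC|² = 13]
   → F = (-7, -10)
3. A_x = 15  [2·signedArea(AEB) = 46 ∩ AG · DF = 454]
4. A_y = 6  [2·signedArea(AEB) = 46 ∩ AG · DF = 454]
   → A = (15, 6)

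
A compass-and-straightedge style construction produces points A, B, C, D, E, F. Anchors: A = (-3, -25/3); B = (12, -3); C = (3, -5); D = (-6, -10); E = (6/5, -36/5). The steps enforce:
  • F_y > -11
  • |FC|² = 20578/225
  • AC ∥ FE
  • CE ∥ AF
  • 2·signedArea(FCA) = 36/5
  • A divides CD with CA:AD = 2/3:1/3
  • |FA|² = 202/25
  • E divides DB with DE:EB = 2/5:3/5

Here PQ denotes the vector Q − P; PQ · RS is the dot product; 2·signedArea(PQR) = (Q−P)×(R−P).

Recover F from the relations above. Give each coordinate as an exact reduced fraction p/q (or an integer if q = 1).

1. F_x = -24/5  [AC ∥ FE ∩ CE ∥ AF]
2. F_y = -158/15  [AC ∥ FE ∩ CE ∥ AF]
   → F = (-24/5, -158/15)

F = (-24/5, -158/15)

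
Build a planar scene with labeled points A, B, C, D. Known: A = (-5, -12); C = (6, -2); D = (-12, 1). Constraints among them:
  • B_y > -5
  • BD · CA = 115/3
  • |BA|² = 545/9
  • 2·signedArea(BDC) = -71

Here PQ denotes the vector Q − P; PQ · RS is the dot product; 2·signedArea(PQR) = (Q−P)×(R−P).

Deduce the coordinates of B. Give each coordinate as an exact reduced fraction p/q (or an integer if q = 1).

B = (-11/3, -13/3)

1. B_x = -11/3  [2·signedArea(BDC) = -71 ∩ BD · CA = 115/3]
2. B_y = -13/3  [2·signedArea(BDC) = -71 ∩ BD · CA = 115/3]
   → B = (-11/3, -13/3)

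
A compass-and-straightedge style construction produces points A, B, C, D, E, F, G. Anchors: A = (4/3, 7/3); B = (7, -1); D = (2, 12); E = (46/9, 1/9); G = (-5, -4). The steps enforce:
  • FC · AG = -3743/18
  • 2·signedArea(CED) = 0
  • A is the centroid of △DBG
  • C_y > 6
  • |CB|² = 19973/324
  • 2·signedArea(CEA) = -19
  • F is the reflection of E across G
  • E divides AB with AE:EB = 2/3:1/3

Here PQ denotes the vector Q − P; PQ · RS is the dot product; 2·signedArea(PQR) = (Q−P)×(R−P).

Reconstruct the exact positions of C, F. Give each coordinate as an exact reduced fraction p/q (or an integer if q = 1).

1. C_x = 32/9  [2·signedArea(CED) = 0 ∩ 2·signedArea(CEA) = -19]
2. C_y = 109/18  [2·signedArea(CED) = 0 ∩ 2·signedArea(CEA) = -19]
   → C = (32/9, 109/18)
3. F_x = -136/9  [F is the reflection of E across G]
4. F_y = -73/9  [F is the reflection of E across G]
   → F = (-136/9, -73/9)

C = (32/9, 109/18)
F = (-136/9, -73/9)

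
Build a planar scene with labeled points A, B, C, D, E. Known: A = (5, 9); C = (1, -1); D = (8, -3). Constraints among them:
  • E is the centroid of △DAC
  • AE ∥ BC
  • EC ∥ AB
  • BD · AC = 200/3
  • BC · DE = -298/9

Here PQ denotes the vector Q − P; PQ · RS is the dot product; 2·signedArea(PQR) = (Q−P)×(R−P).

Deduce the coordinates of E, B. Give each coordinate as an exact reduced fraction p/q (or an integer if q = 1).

1. E_x = 14/3  [E is the centroid of △DAC]
2. E_y = 5/3  [E is the centroid of △DAC]
   → E = (14/3, 5/3)
3. B_x = 4/3  [AE ∥ BC ∩ EC ∥ AB]
4. B_y = 19/3  [AE ∥ BC ∩ EC ∥ AB]
   → B = (4/3, 19/3)

B = (4/3, 19/3)
E = (14/3, 5/3)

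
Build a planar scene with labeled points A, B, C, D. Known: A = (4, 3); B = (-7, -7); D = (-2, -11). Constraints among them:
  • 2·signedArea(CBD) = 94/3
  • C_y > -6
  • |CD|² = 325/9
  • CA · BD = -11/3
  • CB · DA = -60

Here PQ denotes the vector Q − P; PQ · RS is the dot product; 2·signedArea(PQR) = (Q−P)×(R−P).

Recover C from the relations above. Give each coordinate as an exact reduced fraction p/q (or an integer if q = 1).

C = (-5/3, -5)

1. C_x = -5/3  [CB · DA = -60 ∩ 2·signedArea(CBD) = 94/3]
2. C_y = -5  [CB · DA = -60 ∩ 2·signedArea(CBD) = 94/3]
   → C = (-5/3, -5)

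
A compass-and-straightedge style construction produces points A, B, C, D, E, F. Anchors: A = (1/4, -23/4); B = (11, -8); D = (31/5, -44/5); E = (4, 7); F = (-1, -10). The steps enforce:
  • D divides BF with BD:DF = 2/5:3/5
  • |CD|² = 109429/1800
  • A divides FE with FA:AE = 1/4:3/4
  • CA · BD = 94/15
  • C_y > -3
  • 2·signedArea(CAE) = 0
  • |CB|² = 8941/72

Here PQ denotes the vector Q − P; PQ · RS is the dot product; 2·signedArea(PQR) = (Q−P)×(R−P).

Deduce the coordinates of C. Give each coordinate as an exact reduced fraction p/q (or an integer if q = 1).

C = (13/12, -35/12)

1. C_x = 13/12  [2·signedArea(CAE) = 0 ∩ CA · BD = 94/15]
2. C_y = -35/12  [2·signedArea(CAE) = 0 ∩ CA · BD = 94/15]
   → C = (13/12, -35/12)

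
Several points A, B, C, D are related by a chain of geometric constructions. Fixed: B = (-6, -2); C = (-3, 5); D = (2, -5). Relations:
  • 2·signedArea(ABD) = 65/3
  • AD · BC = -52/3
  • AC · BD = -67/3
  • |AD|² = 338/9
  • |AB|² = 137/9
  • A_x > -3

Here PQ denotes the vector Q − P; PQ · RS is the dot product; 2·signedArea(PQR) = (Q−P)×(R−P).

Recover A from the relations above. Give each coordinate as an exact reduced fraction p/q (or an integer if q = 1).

A = (-7/3, -2/3)

1. A_x = -7/3  [2·signedArea(ABD) = 65/3 ∩ AC · BD = -67/3]
2. A_y = -2/3  [2·signedArea(ABD) = 65/3 ∩ AC · BD = -67/3]
   → A = (-7/3, -2/3)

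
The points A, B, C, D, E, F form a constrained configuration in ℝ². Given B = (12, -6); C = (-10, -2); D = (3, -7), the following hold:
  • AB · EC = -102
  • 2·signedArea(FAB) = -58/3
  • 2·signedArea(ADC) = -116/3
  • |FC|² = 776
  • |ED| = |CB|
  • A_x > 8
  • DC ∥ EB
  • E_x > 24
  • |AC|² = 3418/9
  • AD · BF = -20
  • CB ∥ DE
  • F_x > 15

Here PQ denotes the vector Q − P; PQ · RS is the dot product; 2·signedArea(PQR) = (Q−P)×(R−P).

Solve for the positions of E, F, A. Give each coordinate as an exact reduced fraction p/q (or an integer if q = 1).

A = (9, -19/3)
E = (25, -11)
F = (16, -12)

1. E_x = 25  [DC ∥ EB ∩ CB ∥ DE]
2. E_y = -11  [DC ∥ EB ∩ CB ∥ DE]
   → E = (25, -11)
3. A_x = 9  [AB · EC = -102 ∩ 2·signedArea(ADC) = -116/3]
4. A_y = -19/3  [AB · EC = -102 ∩ 2·signedArea(ADC) = -116/3]
   → A = (9, -19/3)
5. F_x = 16  [2·signedArea(FAB) = -58/3 ∩ AD · BF = -20]
6. F_y = -12  [2·signedArea(FAB) = -58/3 ∩ AD · BF = -20]
   → F = (16, -12)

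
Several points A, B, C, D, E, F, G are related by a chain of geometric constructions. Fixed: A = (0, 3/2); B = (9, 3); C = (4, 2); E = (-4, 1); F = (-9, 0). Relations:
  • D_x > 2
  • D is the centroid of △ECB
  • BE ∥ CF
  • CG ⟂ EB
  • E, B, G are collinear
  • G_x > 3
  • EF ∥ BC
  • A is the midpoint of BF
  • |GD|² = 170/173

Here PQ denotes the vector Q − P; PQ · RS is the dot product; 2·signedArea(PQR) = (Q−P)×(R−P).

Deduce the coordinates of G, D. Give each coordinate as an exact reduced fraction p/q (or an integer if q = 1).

D = (3, 2)
G = (686/173, 385/173)

1. G_x = 686/173  [E, B, G are collinear ∩ CG ⟂ EB]
2. G_y = 385/173  [E, B, G are collinear ∩ CG ⟂ EB]
   → G = (686/173, 385/173)
3. D_x = 3  [D is the centroid of △ECB]
4. D_y = 2  [D is the centroid of △ECB]
   → D = (3, 2)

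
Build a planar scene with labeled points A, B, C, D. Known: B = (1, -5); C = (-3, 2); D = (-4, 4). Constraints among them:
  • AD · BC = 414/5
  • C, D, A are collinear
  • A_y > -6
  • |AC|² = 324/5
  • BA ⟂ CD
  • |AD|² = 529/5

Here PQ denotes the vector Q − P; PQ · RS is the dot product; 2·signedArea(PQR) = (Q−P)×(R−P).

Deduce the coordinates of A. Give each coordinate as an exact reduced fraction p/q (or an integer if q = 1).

1. A_x = 3/5  [C, D, A are collinear ∩ BA ⟂ CD]
2. A_y = -26/5  [C, D, A are collinear ∩ BA ⟂ CD]
   → A = (3/5, -26/5)

A = (3/5, -26/5)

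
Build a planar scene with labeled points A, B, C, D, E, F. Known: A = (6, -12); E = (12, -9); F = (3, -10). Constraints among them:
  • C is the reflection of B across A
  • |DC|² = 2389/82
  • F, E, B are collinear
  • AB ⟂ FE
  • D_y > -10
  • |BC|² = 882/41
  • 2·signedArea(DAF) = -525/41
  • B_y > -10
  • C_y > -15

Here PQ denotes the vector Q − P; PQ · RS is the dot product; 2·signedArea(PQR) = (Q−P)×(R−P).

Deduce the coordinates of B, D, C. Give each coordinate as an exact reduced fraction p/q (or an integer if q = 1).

1. B_x = 471/82  [F, E, B are collinear ∩ AB ⟂ FE]
2. B_y = -795/82  [F, E, B are collinear ∩ AB ⟂ FE]
   → B = (471/82, -795/82)
3. C_x = 513/82  [C is the reflection of B across A]
4. C_y = -1173/82  [C is the reflection of B across A]
   → C = (513/82, -1173/82)
5. D_x = 348/41  [line -2·x + -3·y + -459/41 = 0 ∩ |DC|² = 2389/82]
6. D_y = -385/41  [line -2·x + -3·y + -459/41 = 0 ∩ |DC|² = 2389/82]
   → D = (348/41, -385/41)

B = (471/82, -795/82)
C = (513/82, -1173/82)
D = (348/41, -385/41)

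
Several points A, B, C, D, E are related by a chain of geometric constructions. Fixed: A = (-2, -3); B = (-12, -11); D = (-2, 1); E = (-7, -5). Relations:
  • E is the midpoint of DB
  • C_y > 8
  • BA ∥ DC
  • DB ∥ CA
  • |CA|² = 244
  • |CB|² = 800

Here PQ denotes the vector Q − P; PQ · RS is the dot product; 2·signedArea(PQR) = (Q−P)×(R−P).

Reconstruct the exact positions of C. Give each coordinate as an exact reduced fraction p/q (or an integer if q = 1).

C = (8, 9)

1. C_x = 8  [DB ∥ CA ∩ BA ∥ DC]
2. C_y = 9  [DB ∥ CA ∩ BA ∥ DC]
   → C = (8, 9)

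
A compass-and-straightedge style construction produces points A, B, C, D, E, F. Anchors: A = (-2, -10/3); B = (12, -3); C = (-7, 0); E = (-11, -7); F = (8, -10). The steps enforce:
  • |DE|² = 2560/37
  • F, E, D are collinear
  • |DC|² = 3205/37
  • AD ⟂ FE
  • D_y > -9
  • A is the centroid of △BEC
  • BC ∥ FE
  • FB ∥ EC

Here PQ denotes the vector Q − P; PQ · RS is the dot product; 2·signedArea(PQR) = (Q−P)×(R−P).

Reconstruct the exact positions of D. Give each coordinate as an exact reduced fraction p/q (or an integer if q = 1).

D = (-103/37, -307/37)

1. D_x = -103/37  [F, E, D are collinear ∩ AD ⟂ FE]
2. D_y = -307/37  [F, E, D are collinear ∩ AD ⟂ FE]
   → D = (-103/37, -307/37)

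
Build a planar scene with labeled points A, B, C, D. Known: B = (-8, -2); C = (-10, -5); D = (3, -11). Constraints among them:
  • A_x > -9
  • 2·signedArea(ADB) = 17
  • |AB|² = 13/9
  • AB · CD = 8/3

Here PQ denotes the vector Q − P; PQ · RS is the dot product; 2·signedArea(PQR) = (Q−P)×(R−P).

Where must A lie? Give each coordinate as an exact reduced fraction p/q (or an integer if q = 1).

1. A_x = -26/3  [2·signedArea(ADB) = 17 ∩ AB · CD = 8/3]
2. A_y = -3  [2·signedArea(ADB) = 17 ∩ AB · CD = 8/3]
   → A = (-26/3, -3)

A = (-26/3, -3)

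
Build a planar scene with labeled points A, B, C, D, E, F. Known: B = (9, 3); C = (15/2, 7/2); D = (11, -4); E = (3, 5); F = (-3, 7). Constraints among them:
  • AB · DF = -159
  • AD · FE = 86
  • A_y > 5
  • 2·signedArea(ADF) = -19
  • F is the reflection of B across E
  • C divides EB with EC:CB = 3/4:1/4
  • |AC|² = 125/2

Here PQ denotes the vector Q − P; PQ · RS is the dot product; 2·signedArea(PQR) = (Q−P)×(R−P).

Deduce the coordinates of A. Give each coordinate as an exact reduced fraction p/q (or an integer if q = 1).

1. A_x = 0  [AD · FE = 86 ∩ 2·signedArea(ADF) = -19]
2. A_y = 6  [AD · FE = 86 ∩ 2·signedArea(ADF) = -19]
   → A = (0, 6)

A = (0, 6)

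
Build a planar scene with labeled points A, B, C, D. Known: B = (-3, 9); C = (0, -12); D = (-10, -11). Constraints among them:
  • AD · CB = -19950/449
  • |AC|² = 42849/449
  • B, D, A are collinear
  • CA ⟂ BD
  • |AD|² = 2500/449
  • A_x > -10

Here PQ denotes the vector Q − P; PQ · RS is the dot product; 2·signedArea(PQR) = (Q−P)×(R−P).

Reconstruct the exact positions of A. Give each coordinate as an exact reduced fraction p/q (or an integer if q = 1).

1. A_x = -4140/449  [B, D, A are collinear ∩ CA ⟂ BD]
2. A_y = -3939/449  [B, D, A are collinear ∩ CA ⟂ BD]
   → A = (-4140/449, -3939/449)

A = (-4140/449, -3939/449)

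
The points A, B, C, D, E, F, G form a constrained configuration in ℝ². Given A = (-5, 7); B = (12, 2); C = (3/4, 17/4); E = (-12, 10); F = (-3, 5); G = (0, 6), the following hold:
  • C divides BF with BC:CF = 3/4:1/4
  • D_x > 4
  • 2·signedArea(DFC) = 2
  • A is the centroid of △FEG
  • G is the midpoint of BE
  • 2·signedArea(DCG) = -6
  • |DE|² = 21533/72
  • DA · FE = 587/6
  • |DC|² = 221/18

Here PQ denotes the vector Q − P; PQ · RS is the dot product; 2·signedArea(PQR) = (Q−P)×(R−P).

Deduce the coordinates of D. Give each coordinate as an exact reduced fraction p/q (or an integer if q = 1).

1. D_x = 17/4  [2·signedArea(DFC) = 2 ∩ DA · FE = 587/6]
2. D_y = 49/12  [2·signedArea(DFC) = 2 ∩ DA · FE = 587/6]
   → D = (17/4, 49/12)

D = (17/4, 49/12)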